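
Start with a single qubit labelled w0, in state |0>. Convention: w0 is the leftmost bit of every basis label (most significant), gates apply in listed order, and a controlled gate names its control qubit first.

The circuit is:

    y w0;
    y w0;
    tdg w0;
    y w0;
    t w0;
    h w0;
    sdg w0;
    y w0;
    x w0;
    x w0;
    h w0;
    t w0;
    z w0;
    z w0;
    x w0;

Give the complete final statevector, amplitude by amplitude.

The final amplitudes are -1/2 + I/2 on |0>, -sqrt(2)/2 on |1>.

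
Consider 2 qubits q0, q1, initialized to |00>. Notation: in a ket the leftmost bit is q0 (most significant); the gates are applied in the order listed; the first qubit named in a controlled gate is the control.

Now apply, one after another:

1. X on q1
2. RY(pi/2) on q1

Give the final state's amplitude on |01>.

|01> carries amplitude sqrt(2)/2 in the final state.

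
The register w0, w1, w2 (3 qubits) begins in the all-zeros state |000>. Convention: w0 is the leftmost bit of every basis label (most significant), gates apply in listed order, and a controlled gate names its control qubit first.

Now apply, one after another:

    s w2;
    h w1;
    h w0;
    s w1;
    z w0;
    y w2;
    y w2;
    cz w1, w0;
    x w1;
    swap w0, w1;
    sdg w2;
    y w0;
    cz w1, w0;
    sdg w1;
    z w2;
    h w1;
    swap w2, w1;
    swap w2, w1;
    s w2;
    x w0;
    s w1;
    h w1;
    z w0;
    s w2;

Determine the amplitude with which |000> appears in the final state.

The final state's coefficient on |000> equals -1/2 - I/2. Key observation: gates 17-18 undo each other exactly, leaving only the rest of the circuit to track.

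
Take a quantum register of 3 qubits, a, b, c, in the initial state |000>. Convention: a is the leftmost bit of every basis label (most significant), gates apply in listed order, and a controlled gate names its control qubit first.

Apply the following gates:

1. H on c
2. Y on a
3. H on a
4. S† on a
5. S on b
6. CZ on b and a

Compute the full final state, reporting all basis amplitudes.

The resulting statevector has amplitude I/2 on |000>, I/2 on |001>, 0 on |010>, 0 on |011>, -1/2 on |100>, -1/2 on |101>, 0 on |110>, 0 on |111>.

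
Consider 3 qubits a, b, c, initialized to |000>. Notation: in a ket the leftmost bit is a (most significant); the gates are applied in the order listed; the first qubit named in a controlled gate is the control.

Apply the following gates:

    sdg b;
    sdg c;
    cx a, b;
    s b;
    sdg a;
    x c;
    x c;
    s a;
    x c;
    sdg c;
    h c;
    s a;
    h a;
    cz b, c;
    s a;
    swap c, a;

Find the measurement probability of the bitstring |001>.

Outcome |001> occurs with probability 1/4.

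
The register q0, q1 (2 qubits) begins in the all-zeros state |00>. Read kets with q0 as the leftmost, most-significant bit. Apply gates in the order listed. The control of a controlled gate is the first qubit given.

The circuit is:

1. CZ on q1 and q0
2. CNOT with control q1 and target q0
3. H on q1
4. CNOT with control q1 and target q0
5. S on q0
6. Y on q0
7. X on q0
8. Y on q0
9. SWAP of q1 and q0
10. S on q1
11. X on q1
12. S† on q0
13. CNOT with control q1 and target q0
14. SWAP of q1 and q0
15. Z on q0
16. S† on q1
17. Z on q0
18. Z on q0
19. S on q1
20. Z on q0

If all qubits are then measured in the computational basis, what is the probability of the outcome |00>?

Outcome |00> occurs with probability 1/2. Key observation: gates 15-20 undo each other exactly, leaving only the rest of the circuit to track.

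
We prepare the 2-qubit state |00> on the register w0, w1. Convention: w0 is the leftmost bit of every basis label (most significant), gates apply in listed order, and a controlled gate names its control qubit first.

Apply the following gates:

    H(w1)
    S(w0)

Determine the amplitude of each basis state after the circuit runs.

The final amplitudes are sqrt(2)/2 on |00>, sqrt(2)/2 on |01>, 0 on |10>, 0 on |11>.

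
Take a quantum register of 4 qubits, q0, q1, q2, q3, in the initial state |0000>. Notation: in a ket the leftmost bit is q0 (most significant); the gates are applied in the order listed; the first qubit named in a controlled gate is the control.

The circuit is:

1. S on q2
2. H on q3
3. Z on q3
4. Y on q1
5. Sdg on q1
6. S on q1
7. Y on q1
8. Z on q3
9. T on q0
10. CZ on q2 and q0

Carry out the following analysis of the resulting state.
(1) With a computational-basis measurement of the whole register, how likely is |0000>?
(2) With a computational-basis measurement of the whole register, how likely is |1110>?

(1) Outcome |0000> occurs with probability 1/2. Key observation: steps 3-8 multiply out to the identity, so the circuit reduces to the remaining gates.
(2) The probability of measuring |1110> is 0.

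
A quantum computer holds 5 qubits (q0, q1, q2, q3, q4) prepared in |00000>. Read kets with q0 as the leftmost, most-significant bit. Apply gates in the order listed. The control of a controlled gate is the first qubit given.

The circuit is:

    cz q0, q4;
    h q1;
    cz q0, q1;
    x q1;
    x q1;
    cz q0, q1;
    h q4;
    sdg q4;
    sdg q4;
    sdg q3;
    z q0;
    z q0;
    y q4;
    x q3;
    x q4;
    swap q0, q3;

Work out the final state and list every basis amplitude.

After the circuit, the state carries amplitude I/2 on |10000>, I/2 on |10001>, I/2 on |11000>, I/2 on |11001>, and 0 on every other basis state.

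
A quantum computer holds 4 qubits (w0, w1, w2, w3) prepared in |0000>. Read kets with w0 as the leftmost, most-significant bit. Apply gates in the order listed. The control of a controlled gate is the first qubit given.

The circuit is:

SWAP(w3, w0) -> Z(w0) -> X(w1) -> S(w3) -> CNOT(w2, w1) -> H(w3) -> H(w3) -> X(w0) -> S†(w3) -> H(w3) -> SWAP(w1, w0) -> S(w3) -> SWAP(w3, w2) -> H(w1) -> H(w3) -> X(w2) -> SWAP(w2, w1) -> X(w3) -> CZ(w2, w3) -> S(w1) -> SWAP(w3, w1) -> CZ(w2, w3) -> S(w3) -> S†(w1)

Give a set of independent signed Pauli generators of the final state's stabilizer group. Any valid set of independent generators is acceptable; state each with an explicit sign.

One valid set of independent stabilizer generators is -IYZI, -IZXZ, +IIZY, -ZIII (any independent generating set of the same group is equally correct).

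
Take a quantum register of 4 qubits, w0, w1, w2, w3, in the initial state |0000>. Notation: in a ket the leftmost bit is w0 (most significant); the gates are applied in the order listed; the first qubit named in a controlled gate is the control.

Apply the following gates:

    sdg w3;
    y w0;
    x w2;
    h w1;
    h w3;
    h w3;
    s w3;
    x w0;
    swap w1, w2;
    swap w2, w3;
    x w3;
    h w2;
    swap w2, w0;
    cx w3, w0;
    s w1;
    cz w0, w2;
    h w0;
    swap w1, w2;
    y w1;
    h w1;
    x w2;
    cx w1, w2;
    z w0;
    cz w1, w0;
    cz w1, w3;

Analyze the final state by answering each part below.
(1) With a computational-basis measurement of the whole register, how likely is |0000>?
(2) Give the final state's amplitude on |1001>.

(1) The probability of measuring |0000> is 1/4.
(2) The amplitude on |1001> is 0.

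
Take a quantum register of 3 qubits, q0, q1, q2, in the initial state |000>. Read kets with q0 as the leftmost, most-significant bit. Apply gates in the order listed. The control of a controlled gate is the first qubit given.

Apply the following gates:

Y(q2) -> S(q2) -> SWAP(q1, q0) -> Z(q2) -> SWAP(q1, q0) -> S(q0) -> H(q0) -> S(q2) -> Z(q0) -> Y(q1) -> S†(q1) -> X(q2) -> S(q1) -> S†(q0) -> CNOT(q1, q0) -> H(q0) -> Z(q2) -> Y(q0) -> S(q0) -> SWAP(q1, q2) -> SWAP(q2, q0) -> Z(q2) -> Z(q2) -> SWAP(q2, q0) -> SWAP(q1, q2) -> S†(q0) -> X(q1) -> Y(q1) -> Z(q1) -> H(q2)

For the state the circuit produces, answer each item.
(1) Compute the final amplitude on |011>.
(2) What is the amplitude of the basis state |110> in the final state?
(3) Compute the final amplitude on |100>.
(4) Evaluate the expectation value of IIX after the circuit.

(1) The final state's coefficient on |011> equals sqrt(2)*(-1 + I)/4. Key observation: steps 19-26 multiply out to the identity, so the circuit reduces to the remaining gates.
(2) The final state's coefficient on |110> equals sqrt(2)*(-1 - I)/4.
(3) The final state's coefficient on |100> equals 0.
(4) The observable IIX averages to 1.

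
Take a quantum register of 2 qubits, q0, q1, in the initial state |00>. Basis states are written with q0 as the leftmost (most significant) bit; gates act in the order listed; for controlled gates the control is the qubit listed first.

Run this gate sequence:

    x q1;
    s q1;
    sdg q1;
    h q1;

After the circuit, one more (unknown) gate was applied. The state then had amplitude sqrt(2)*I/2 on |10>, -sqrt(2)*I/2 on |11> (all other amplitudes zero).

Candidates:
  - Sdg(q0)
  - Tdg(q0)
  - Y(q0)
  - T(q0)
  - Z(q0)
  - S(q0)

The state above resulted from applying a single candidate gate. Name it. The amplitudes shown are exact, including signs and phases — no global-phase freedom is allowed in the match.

It was Y(q0) that produced the state shown. Key observation: steps 2-3 multiply out to the identity, so the circuit reduces to the remaining gates.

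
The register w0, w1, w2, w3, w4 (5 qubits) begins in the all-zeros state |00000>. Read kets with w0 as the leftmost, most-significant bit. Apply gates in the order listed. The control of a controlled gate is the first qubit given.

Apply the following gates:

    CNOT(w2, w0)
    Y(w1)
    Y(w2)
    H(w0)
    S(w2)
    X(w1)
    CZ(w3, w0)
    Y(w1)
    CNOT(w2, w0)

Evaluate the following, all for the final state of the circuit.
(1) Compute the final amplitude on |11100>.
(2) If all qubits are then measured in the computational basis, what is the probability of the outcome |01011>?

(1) |11100> carries amplitude sqrt(2)/2 in the final state.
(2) A full measurement returns |01011> with probability 0.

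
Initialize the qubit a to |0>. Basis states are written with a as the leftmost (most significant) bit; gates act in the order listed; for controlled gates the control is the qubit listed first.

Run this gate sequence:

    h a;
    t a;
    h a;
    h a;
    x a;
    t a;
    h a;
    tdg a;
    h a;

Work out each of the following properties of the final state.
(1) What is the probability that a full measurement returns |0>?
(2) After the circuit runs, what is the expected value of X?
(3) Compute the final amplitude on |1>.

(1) A full measurement returns |0> with probability 1/2.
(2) In the final state, X has expectation 1.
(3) The amplitude on |1> is sqrt(2)*exp(I*pi/4)/2.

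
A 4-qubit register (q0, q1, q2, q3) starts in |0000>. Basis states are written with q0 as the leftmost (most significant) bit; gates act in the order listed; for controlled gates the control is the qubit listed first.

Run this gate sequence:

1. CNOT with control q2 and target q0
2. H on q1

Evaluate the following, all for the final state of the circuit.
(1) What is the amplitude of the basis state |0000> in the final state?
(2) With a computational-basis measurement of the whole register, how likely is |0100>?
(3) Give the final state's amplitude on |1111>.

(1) |0000> carries amplitude sqrt(2)/2 in the final state.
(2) A full measurement returns |0100> with probability 1/2.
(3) The final state's coefficient on |1111> equals 0.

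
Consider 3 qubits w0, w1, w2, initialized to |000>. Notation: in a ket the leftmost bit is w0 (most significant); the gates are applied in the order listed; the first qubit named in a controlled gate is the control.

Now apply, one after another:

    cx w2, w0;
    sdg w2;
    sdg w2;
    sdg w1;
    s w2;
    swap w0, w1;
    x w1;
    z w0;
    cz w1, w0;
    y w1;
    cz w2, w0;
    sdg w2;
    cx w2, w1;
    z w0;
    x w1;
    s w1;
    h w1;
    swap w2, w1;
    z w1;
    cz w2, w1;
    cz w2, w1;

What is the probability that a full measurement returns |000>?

Outcome |000> occurs with probability 1/2. Key observation: steps 20-21 multiply out to the identity, so the circuit reduces to the remaining gates.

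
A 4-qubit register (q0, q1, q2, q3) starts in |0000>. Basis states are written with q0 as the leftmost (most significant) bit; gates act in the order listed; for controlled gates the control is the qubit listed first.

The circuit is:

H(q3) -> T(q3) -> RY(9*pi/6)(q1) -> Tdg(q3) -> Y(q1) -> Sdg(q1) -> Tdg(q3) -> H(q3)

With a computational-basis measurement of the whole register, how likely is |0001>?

Outcome |0001> occurs with probability 1/4 - sqrt(2)/8.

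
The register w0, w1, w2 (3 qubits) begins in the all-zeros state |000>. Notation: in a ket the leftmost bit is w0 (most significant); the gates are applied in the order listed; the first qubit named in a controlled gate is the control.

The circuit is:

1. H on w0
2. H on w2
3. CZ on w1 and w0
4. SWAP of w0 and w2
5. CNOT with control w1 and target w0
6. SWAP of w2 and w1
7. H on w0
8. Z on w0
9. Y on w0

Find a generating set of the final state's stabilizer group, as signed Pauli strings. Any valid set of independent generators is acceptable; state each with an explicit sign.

One valid set of independent stabilizer generators is +IXI, -ZII, +IIZ (any independent generating set of the same group is equally correct).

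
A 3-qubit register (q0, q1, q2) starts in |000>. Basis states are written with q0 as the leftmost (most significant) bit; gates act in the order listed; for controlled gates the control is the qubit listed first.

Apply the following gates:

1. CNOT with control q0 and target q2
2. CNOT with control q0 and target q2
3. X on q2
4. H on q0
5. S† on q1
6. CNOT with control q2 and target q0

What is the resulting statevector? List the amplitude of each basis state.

After the circuit, the state carries amplitude sqrt(2)/2 on |001>, sqrt(2)/2 on |101>, and 0 on every other basis state. Key observation: the block from step 1 through step 2 cancels to the identity and can be dropped.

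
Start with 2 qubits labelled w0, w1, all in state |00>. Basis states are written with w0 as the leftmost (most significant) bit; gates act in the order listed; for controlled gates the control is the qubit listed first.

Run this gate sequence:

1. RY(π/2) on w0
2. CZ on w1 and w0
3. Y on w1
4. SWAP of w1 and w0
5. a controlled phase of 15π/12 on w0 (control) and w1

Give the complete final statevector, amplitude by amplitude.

The final amplitudes are 0 on |00>, 0 on |01>, sqrt(2)*I/2 on |10>, -sqrt(2)*exp(3*I*pi/4)/2 on |11>.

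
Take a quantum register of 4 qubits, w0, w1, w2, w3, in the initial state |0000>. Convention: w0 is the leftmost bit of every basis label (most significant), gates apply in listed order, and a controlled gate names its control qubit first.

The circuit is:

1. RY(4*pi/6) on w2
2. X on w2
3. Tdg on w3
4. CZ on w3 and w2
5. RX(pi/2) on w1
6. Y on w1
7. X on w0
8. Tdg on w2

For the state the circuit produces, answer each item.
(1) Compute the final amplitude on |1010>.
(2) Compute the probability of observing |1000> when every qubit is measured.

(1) The final state's coefficient on |1010> equals sqrt(2)*exp(3*I*pi/4)/4.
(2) The probability of measuring |1000> is 3/8.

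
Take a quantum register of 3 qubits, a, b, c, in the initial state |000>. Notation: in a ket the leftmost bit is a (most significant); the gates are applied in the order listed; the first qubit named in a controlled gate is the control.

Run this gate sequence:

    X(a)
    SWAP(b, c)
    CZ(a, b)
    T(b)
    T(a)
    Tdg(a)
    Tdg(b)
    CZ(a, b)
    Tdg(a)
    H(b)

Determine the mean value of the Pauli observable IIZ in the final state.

The expectation value of IIZ is 1. Key observation: gates 3-8 undo each other exactly, leaving only the rest of the circuit to track.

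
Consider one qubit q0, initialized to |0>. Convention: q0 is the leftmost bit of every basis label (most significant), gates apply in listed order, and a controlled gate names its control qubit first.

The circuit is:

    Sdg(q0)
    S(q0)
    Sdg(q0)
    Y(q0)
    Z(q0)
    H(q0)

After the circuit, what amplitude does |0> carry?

The amplitude on |0> is -sqrt(2)*I/2.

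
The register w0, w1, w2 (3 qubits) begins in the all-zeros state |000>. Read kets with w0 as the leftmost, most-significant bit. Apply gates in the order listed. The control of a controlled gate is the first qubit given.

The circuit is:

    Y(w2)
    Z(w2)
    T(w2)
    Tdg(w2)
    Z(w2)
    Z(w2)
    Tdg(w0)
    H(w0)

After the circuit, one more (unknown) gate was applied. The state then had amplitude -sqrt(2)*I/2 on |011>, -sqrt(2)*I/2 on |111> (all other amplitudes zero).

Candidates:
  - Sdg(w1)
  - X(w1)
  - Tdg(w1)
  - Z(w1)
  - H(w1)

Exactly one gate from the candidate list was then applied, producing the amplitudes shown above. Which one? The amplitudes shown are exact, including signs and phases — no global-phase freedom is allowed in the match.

The unique candidate consistent with the amplitudes is X(w1). Key observation: the block from step 2 through step 5 cancels to the identity and can be dropped.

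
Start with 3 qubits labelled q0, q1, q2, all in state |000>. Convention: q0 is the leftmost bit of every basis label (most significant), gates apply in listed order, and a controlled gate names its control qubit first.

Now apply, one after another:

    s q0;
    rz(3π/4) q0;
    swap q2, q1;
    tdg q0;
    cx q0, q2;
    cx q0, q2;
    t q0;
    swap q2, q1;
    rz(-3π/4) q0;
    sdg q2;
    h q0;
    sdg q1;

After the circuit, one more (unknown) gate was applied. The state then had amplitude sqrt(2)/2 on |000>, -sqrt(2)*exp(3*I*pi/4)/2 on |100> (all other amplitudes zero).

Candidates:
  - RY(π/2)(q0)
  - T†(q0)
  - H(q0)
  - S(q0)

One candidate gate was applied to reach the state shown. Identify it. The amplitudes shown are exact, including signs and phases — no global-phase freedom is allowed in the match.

The applied gate was T†(q0). Key observation: gates 2-9 undo each other exactly, leaving only the rest of the circuit to track.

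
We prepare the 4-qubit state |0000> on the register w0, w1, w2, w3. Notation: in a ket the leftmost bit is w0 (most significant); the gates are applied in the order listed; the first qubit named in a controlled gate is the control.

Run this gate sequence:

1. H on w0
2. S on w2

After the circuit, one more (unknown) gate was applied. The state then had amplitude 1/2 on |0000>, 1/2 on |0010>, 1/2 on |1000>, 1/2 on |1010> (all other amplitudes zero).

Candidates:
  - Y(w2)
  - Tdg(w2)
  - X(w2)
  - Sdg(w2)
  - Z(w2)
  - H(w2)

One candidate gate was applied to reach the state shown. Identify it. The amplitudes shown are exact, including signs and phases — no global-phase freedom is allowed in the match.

The applied gate was H(w2).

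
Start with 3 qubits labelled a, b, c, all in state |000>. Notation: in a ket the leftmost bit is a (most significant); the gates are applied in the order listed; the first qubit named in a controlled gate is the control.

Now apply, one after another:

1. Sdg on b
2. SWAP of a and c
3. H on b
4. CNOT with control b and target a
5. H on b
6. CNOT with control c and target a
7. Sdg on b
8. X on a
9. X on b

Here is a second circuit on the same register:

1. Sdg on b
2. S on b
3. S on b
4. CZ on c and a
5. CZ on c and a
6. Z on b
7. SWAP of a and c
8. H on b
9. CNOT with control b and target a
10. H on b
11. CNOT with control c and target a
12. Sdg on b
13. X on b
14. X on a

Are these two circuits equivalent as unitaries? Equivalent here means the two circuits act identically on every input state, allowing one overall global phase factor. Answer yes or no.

Yes: on every input state the two circuits agree up to one overall phase factor.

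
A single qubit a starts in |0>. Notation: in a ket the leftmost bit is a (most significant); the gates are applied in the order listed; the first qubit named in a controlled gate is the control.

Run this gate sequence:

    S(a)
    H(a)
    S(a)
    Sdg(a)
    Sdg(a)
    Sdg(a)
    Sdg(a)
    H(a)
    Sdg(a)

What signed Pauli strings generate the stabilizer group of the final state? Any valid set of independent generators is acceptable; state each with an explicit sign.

One valid set of independent stabilizer generators is -X (any independent generating set of the same group is equally correct).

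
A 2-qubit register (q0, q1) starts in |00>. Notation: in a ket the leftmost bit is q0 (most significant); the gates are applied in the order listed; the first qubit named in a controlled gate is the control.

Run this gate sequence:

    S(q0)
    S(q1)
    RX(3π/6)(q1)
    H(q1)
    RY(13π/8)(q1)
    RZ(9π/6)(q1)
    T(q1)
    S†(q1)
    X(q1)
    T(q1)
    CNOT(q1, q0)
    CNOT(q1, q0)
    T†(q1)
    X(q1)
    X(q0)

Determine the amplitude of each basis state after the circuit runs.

After the circuit, the state carries amplitude 0 on |00>, 0 on |01>, (-cos(3*pi/16) + sin(3*pi/16) - I*cos(3*pi/16) - I*sin(3*pi/16))*exp(3*I*pi/4)/2 on |10>, (1 - I)*exp(3*I*pi/16)/2 on |11>. Key observation: the block from step 9 through step 14 cancels to the identity and can be dropped.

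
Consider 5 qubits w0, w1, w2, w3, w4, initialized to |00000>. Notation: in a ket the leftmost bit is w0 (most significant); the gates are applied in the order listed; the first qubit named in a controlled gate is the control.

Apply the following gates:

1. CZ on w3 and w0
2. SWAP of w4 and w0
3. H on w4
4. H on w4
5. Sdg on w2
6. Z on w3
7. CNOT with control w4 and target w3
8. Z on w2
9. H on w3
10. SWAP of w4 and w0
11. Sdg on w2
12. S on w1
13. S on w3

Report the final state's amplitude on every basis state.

The final amplitudes are sqrt(2)/2 on |00000>, sqrt(2)*I/2 on |00010>, and 0 on every other basis state.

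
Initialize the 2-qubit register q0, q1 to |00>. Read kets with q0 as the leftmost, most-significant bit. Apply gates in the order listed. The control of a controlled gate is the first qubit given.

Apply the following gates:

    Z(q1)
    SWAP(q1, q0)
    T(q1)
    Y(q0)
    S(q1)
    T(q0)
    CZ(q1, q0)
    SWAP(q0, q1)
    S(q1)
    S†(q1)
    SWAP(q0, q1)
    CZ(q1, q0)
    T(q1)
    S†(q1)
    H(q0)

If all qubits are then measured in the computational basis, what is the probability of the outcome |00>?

Outcome |00> occurs with probability 1/2. Key observation: steps 7-12 multiply out to the identity, so the circuit reduces to the remaining gates.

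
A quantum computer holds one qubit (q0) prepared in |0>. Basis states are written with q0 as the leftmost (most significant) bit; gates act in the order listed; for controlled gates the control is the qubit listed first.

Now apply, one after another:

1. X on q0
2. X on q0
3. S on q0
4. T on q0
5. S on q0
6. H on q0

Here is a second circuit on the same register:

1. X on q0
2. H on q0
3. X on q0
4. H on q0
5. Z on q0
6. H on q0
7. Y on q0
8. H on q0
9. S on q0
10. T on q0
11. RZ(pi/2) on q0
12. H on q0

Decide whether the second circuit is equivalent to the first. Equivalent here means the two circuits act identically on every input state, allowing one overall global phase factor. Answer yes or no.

No: there is an input state on which the two circuits produce genuinely different outputs (not merely differing by a phase).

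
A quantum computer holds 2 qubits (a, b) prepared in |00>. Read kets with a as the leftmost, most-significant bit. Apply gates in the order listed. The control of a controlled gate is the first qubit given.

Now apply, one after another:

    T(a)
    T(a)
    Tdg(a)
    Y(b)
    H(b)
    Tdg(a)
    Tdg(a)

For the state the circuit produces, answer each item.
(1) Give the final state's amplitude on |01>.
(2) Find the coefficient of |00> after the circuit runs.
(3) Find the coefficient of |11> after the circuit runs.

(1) The amplitude on |01> is -sqrt(2)*I/2.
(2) The amplitude on |00> is sqrt(2)*I/2.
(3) |11> carries amplitude 0 in the final state.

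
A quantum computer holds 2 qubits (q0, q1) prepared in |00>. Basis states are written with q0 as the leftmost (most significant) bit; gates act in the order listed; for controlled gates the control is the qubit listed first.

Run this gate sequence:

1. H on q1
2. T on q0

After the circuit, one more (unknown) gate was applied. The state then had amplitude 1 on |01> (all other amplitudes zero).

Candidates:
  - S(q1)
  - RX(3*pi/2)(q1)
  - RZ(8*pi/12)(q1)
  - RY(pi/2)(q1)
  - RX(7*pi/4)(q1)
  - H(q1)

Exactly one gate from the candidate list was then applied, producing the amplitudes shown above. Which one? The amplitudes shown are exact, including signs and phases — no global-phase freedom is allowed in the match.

The applied gate was RY(pi/2)(q1).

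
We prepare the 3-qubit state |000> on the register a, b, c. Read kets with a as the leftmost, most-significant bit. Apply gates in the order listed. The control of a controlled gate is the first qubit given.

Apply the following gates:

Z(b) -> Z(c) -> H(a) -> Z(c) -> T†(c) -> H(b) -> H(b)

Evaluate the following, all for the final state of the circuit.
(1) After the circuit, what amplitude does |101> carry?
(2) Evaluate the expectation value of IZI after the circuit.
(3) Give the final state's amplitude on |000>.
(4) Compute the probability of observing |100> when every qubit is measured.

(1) The amplitude on |101> is 0.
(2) The expectation value of IZI is 1.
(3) |000> carries amplitude sqrt(2)/2 in the final state.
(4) Outcome |100> occurs with probability 1/2.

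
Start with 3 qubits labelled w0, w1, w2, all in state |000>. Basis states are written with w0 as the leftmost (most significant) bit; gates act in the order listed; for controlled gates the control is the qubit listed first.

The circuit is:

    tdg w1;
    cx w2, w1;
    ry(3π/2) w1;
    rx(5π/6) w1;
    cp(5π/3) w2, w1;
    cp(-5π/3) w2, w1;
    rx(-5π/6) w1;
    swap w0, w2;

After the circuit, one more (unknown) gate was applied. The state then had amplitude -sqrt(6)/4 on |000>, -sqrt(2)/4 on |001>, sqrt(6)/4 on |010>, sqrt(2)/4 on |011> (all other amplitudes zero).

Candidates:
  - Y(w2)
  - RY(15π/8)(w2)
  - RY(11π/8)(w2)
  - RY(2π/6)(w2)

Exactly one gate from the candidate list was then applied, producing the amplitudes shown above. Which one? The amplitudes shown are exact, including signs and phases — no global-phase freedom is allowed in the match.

The unique candidate consistent with the amplitudes is RY(2π/6)(w2). Key observation: the block from step 4 through step 7 cancels to the identity and can be dropped.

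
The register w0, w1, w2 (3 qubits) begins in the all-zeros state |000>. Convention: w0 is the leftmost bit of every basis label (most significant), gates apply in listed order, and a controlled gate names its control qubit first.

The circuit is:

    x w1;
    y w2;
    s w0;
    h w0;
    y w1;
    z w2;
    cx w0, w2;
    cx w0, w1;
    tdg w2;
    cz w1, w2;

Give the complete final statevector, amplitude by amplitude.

After the circuit, the state carries amplitude sqrt(2)*exp(3*I*pi/4)/2 on |001>, -sqrt(2)/2 on |110>, and 0 on every other basis state.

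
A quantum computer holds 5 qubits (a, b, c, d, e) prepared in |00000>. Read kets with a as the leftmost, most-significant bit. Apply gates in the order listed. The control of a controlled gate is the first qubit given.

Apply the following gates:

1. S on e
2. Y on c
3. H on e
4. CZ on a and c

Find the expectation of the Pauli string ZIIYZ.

The observable ZIIYZ averages to 0.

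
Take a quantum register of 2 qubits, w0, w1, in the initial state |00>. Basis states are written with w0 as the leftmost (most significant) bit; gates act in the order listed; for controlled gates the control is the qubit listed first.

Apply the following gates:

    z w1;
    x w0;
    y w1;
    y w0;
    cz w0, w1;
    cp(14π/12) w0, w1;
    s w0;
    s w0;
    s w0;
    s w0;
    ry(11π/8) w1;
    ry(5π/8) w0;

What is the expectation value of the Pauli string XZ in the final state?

The expectation value of XZ is sqrt(2)/4. Key observation: the block from step 7 through step 10 cancels to the identity and can be dropped.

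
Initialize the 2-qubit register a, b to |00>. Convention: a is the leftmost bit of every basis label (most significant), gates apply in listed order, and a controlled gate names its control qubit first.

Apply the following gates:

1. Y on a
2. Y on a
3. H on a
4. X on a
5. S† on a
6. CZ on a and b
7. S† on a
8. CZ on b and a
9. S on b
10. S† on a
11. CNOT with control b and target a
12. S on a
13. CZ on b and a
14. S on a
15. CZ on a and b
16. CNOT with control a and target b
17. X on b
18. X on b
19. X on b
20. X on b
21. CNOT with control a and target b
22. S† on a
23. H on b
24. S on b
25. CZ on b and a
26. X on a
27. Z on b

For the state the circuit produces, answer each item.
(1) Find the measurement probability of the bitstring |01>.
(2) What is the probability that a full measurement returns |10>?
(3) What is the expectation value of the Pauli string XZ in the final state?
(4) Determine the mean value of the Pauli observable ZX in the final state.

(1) The probability of measuring |01> is 1/4. Key observation: steps 16-21 multiply out to the identity, so the circuit reduces to the remaining gates.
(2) A full measurement returns |10> with probability 1/4.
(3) The observable XZ averages to -1.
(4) The observable ZX averages to 0.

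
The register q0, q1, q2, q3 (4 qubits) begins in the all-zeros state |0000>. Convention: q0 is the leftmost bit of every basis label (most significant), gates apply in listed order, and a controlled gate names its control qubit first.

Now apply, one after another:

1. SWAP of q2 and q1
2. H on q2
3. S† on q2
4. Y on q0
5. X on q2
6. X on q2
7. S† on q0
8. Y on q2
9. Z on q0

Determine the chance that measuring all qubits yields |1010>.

Outcome |1010> occurs with probability 1/2.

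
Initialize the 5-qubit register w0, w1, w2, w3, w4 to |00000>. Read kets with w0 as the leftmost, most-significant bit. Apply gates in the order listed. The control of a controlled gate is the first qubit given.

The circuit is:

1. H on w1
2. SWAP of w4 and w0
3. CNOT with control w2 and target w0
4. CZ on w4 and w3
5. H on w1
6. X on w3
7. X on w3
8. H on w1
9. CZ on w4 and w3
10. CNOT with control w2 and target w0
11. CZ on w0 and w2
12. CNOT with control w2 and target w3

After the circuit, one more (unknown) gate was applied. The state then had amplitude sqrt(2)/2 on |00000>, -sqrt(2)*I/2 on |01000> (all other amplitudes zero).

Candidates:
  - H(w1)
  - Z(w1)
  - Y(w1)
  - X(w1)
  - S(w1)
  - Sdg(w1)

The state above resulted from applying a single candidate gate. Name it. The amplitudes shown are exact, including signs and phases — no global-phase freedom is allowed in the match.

The unique candidate consistent with the amplitudes is Sdg(w1).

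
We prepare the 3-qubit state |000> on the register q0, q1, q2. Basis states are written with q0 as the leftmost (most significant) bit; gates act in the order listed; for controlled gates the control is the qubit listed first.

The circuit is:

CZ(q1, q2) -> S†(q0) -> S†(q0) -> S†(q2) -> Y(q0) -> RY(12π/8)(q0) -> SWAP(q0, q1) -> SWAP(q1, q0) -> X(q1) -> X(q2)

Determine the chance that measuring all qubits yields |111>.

A full measurement returns |111> with probability 1/2.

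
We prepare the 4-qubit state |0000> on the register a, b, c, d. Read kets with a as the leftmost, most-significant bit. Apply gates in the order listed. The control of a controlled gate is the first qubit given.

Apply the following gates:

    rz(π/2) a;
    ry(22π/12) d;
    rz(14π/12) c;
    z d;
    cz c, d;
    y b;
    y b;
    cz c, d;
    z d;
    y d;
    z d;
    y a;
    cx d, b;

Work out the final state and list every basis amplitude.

The final amplitudes are (-sqrt(6) + sqrt(2))*exp(I*pi/6)/4 on |1000>, (sqrt(2) + sqrt(6))*exp(I*pi/6)/4 on |1101>, and 0 on every other basis state.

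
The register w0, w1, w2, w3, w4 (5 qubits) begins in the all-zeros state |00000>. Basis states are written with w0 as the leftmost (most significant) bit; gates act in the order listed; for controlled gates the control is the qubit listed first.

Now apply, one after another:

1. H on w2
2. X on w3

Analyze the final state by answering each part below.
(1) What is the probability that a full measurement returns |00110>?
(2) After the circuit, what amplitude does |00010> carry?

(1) The probability of measuring |00110> is 1/2.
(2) The final state's coefficient on |00010> equals sqrt(2)/2.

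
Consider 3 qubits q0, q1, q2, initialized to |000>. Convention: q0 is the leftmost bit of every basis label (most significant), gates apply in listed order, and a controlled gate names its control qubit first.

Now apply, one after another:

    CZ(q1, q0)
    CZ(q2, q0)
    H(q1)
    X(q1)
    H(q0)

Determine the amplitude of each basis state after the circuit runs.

The resulting statevector has amplitude 1/2 on |000>, 0 on |001>, 1/2 on |010>, 0 on |011>, 1/2 on |100>, 0 on |101>, 1/2 on |110>, 0 on |111>.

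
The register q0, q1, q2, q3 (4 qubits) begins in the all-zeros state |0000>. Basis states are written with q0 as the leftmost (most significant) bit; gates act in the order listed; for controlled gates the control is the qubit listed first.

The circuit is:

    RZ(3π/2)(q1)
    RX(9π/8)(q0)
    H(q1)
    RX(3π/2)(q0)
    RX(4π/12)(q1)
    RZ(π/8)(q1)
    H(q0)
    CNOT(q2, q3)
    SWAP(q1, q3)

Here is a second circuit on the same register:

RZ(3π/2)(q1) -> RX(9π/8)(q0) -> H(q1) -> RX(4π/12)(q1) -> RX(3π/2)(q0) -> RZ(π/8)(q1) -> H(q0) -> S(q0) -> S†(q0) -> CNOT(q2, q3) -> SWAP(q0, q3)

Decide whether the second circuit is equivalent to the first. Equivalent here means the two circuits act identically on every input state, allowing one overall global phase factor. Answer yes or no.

No, they are not equivalent — no single phase factor reconciles the two unitaries.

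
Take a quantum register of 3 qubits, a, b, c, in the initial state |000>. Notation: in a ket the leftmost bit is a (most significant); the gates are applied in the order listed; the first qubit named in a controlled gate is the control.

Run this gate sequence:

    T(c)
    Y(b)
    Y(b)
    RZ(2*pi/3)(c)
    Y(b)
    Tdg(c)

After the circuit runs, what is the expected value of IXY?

The expectation value of IXY is 0.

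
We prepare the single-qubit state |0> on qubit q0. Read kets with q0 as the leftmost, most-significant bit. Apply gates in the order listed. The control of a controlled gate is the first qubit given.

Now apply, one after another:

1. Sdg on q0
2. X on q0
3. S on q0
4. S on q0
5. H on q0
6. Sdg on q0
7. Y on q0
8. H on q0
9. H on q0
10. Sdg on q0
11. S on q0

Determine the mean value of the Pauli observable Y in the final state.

In the final state, Y has expectation 1.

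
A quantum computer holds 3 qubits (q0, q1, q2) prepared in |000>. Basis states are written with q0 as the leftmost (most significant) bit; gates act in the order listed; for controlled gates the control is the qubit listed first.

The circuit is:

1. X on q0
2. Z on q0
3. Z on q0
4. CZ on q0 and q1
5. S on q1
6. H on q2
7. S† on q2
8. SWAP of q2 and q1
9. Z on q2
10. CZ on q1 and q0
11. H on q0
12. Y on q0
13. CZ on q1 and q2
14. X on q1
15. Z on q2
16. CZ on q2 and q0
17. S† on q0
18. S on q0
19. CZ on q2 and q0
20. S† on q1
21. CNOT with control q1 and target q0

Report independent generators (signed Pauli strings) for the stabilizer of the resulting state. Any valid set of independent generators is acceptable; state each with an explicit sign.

The stabilizer group can be generated by +XII, -IXI, +IIZ, among other valid generating sets.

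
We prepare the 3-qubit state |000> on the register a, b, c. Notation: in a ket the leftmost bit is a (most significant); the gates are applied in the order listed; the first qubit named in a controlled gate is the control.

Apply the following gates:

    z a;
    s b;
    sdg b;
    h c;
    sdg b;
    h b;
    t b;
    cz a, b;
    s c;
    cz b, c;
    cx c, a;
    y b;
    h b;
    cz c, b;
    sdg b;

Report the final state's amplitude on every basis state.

After the circuit, the state carries amplitude sqrt(2)*(-exp(3*I*pi/4) + I)/4 on |000>, 0 on |001>, sqrt(2)*(-1 - exp(I*pi/4))/4 on |010>, 0 on |011>, 0 on |100>, sqrt(2)*(-1 - exp(I*pi/4))/4 on |101>, 0 on |110>, sqrt(2)*(-exp(3*I*pi/4) + I)/4 on |111>.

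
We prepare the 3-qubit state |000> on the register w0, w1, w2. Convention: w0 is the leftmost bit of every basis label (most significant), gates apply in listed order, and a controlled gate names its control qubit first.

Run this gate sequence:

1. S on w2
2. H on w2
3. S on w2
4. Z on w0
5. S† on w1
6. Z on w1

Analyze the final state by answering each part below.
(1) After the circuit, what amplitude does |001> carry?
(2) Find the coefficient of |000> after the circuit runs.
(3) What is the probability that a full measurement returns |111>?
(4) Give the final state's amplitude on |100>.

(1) The amplitude on |001> is sqrt(2)*I/2.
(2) The final state's coefficient on |000> equals sqrt(2)/2.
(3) A full measurement returns |111> with probability 0.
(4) The amplitude on |100> is 0.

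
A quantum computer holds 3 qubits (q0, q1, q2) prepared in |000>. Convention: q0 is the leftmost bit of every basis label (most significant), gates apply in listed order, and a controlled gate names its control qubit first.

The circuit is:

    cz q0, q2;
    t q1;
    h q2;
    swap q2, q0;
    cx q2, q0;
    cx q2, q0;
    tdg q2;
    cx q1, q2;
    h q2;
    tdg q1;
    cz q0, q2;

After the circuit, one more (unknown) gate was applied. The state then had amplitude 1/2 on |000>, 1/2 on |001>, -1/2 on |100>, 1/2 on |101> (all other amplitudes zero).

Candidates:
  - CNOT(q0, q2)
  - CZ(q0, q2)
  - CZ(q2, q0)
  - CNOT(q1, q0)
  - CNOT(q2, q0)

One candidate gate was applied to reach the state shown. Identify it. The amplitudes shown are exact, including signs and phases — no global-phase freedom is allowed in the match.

The applied gate was CNOT(q0, q2).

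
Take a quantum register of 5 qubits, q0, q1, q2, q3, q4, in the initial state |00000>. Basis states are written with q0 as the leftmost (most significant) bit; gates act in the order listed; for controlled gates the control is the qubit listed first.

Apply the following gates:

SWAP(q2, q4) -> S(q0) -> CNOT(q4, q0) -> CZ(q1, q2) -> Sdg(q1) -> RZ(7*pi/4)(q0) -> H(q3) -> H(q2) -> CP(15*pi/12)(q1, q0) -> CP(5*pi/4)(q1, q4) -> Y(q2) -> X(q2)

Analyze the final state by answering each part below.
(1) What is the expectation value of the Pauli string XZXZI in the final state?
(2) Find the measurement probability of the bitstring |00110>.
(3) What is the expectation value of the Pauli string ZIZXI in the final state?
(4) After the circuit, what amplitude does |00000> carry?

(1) The observable XZXZI averages to 0.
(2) A full measurement returns |00110> with probability 1/4.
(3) The expectation value of ZIZXI is 0.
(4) The final state's coefficient on |00000> equals -exp(5*I*pi/8)/2.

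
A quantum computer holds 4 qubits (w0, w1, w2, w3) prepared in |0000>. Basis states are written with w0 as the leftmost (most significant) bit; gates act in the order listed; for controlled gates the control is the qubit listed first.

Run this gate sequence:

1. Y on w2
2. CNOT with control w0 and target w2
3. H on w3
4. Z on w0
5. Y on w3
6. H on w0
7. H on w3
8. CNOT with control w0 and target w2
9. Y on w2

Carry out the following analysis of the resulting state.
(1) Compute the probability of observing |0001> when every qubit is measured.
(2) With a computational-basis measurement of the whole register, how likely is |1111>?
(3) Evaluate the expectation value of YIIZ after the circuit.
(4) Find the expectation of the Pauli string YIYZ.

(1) Outcome |0001> occurs with probability 1/2.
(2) Outcome |1111> occurs with probability 0.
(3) In the final state, YIIZ has expectation 0.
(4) In the final state, YIYZ has expectation -1.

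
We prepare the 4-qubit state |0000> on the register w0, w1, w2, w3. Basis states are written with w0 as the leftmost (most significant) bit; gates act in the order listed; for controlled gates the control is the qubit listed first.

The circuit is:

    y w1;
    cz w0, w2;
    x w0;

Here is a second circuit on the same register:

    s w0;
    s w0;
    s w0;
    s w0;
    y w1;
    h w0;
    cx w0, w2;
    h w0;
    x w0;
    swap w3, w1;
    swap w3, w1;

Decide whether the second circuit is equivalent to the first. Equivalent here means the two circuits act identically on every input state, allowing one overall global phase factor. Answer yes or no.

No, they are not equivalent — no single phase factor reconciles the two unitaries.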